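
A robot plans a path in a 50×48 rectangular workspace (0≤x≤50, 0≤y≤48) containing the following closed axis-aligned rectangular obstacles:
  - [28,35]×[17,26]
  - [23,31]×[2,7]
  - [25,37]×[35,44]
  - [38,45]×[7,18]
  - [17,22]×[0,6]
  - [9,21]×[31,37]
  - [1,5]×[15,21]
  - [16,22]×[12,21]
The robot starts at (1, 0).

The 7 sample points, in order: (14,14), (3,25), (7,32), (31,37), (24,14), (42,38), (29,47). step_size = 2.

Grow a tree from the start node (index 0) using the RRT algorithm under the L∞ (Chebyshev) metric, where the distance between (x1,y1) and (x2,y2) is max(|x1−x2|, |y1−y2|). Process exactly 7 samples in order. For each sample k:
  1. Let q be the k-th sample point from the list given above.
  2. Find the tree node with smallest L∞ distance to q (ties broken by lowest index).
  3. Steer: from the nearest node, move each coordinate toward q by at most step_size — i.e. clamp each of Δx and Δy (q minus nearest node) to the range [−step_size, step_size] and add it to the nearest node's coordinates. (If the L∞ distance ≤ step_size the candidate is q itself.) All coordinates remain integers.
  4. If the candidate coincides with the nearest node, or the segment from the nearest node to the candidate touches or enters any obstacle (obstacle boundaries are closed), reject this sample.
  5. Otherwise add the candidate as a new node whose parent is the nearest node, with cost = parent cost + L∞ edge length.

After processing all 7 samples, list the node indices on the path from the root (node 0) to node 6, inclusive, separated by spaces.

Path: 0 1 2 3 4 5 6

1. q=(14,14) nearest=0 d=14 new=(3,2) → add node 1 parent=0 cost=2
2. q=(3,25) nearest=1 d=23 new=(3,4) → add node 2 parent=1 cost=4
3. q=(7,32) nearest=2 d=28 new=(5,6) → add node 3 parent=2 cost=6
4. q=(31,37) nearest=3 d=31 new=(7,8) → add node 4 parent=3 cost=8
5. q=(24,14) nearest=4 d=17 new=(9,10) → add node 5 parent=4 cost=10
6. q=(42,38) nearest=5 d=33 new=(11,12) → add node 6 parent=5 cost=12
7. q=(29,47) nearest=6 d=35 new=(13,14) → add node 7 parent=6 cost=14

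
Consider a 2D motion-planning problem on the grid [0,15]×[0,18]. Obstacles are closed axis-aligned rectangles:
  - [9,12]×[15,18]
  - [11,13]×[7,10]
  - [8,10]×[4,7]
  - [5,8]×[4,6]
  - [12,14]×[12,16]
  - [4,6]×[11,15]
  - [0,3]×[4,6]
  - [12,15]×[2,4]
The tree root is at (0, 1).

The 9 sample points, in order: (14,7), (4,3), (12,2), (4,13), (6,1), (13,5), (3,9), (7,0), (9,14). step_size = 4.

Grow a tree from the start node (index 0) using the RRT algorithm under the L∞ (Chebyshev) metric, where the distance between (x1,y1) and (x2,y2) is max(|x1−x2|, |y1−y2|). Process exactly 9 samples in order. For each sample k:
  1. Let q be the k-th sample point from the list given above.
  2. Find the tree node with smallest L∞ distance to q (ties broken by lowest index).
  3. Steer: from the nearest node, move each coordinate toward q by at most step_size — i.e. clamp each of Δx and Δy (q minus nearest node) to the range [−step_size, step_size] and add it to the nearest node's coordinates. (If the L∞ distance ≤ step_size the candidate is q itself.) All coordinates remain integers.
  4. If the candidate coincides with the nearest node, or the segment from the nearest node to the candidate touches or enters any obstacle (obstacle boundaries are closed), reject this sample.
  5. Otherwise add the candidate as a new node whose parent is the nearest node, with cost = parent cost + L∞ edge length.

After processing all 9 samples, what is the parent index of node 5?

1. q=(14,7) nearest=0 d=14 new=(4,5) → blocked by [0,3]×[4,6], reject
2. q=(4,3) nearest=0 d=4 new=(4,3) → add node 1 parent=0 cost=4
3. q=(12,2) nearest=1 d=8 new=(8,2) → add node 2 parent=1 cost=8
4. q=(4,13) nearest=1 d=10 new=(4,7) → add node 3 parent=1 cost=8
5. q=(6,1) nearest=1 d=2 new=(6,1) → add node 4 parent=1 cost=6
6. q=(13,5) nearest=2 d=5 new=(12,5) → add node 5 parent=2 cost=12
7. q=(3,9) nearest=3 d=2 new=(3,9) → add node 6 parent=3 cost=10
8. q=(7,0) nearest=4 d=1 new=(7,0) → add node 7 parent=4 cost=7
9. q=(9,14) nearest=6 d=6 new=(7,13) → blocked by [4,6]×[11,15], reject

Parent of node 5: 2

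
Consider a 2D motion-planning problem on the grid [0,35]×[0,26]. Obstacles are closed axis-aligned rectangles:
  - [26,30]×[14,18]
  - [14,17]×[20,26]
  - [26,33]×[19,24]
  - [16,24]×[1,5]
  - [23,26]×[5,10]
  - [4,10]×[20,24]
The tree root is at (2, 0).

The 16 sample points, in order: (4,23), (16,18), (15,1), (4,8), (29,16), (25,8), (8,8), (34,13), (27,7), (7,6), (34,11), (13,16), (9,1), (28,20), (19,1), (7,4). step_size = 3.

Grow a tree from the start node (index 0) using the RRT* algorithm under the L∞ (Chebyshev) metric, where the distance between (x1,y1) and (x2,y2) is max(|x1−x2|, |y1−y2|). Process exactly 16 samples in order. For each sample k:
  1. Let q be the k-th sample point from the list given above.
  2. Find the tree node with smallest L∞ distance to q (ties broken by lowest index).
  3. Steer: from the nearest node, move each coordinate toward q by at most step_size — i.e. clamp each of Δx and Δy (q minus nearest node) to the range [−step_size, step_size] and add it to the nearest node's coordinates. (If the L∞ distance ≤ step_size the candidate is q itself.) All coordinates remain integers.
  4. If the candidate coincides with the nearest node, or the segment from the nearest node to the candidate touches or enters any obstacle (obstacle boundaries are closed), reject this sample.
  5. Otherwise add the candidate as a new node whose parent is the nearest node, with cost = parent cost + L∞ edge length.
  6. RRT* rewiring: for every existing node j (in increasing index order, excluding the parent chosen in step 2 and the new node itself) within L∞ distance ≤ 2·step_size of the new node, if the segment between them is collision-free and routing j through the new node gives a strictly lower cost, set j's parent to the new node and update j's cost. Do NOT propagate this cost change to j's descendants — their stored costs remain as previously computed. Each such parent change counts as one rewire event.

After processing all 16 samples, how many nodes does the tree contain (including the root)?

1. q=(4,23) nearest=0 d=23 new=(4,3) → add node 1 parent=0 cost=3
2. q=(16,18) nearest=1 d=15 new=(7,6) → add node 2 parent=1 cost=6
3. q=(15,1) nearest=2 d=8 new=(10,3) → add node 3 parent=2 cost=9
4. q=(4,8) nearest=2 d=3 new=(4,8) → add node 4 parent=2 cost=9
5. q=(29,16) nearest=3 d=19 new=(13,6) → add node 5 parent=3 cost=12
6. q=(25,8) nearest=5 d=12 new=(16,8) → add node 6 parent=5 cost=15
7. q=(8,8) nearest=2 d=2 new=(8,8) → add node 7 parent=2 cost=8
8. q=(34,13) nearest=6 d=18 new=(19,11) → add node 8 parent=6 cost=18
9. q=(27,7) nearest=8 d=8 new=(22,8) → add node 9 parent=8 cost=21
10. q=(7,6) nearest=2 d=0 → coincident, reject
11. q=(34,11) nearest=9 d=12 new=(25,11) → blocked by [23,26]×[5,10], reject
12. q=(13,16) nearest=8 d=6 new=(16,14) → add node 10 parent=8 cost=21
13. q=(9,1) nearest=3 d=2 new=(9,1) → add node 11 parent=3 cost=11
14. q=(28,20) nearest=8 d=9 new=(22,14) → add node 12 parent=8 cost=21
15. q=(19,1) nearest=5 d=6 new=(16,3) → blocked by [16,24]×[1,5], reject
16. q=(7,4) nearest=2 d=2 new=(7,4) → add node 13 parent=2 cost=8

Node count: 14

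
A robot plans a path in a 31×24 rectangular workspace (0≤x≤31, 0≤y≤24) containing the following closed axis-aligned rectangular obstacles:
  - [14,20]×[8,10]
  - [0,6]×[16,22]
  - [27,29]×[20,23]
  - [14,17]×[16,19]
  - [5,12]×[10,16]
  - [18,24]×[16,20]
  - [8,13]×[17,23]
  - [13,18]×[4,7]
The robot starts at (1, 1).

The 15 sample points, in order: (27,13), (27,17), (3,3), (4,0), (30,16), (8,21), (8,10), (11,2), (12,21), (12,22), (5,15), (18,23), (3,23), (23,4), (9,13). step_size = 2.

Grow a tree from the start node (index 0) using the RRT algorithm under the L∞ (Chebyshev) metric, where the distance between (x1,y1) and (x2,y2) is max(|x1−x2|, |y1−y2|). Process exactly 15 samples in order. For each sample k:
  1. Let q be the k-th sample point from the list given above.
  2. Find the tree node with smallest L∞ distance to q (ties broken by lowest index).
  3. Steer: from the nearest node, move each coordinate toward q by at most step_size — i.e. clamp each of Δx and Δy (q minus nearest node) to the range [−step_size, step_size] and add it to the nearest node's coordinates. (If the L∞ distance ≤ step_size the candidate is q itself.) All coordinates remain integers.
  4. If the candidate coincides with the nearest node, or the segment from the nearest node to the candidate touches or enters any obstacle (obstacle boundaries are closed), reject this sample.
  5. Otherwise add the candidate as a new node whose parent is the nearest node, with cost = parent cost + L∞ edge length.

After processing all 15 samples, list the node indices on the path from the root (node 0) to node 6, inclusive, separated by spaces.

Path: 0 1 2 4 6

1. q=(27,13) nearest=0 d=26 new=(3,3) → add node 1 parent=0 cost=2
2. q=(27,17) nearest=1 d=24 new=(5,5) → add node 2 parent=1 cost=4
3. q=(3,3) nearest=1 d=0 → coincident, reject
4. q=(4,0) nearest=0 d=3 new=(3,0) → add node 3 parent=0 cost=2
5. q=(30,16) nearest=2 d=25 new=(7,7) → add node 4 parent=2 cost=6
6. q=(8,21) nearest=4 d=14 new=(8,9) → add node 5 parent=4 cost=8
7. q=(8,10) nearest=5 d=1 new=(8,10) → blocked by [5,12]×[10,16], reject
8. q=(11,2) nearest=4 d=5 new=(9,5) → add node 6 parent=4 cost=8
9. q=(12,21) nearest=5 d=12 new=(10,11) → blocked by [5,12]×[10,16], reject
10. q=(12,22) nearest=5 d=13 new=(10,11) → blocked by [5,12]×[10,16], reject
11. q=(5,15) nearest=5 d=6 new=(6,11) → blocked by [5,12]×[10,16], reject
12. q=(18,23) nearest=5 d=14 new=(10,11) → blocked by [5,12]×[10,16], reject
13. q=(3,23) nearest=5 d=14 new=(6,11) → blocked by [5,12]×[10,16], reject
14. q=(23,4) nearest=6 d=14 new=(11,4) → add node 7 parent=6 cost=10
15. q=(9,13) nearest=5 d=4 new=(9,11) → blocked by [5,12]×[10,16], reject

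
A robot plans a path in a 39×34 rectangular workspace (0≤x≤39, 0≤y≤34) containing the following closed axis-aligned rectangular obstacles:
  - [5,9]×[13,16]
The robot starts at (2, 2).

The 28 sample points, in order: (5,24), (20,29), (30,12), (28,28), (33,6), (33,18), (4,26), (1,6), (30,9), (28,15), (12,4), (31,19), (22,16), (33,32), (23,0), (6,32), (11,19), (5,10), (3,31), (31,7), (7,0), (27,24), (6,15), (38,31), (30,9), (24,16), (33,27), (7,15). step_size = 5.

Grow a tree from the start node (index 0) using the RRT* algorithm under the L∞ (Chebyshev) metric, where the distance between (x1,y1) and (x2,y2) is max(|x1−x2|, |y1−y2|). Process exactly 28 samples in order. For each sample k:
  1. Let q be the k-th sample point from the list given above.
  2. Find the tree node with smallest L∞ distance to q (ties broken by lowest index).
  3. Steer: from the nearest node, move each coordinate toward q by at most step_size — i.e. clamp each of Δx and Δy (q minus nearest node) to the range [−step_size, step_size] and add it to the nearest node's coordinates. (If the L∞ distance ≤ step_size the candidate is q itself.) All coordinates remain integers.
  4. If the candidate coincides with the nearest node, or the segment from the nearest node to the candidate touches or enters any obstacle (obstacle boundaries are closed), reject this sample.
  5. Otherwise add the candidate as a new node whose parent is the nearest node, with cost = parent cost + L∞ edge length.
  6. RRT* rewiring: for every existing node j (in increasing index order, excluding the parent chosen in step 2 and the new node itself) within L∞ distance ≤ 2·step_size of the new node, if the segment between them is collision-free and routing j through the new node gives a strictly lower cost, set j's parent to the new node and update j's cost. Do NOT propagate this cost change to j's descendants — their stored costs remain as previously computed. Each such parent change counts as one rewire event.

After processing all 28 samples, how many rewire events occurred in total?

1. q=(5,24) nearest=0 d=22 new=(5,7) → add node 1 parent=0 cost=5
2. q=(20,29) nearest=1 d=22 new=(10,12) → add node 2 parent=1 cost=10
3. q=(30,12) nearest=2 d=20 new=(15,12) → add node 3 parent=2 cost=15
4. q=(28,28) nearest=3 d=16 new=(20,17) → add node 4 parent=3 cost=20
5. q=(33,6) nearest=4 d=13 new=(25,12) → add node 5 parent=4 cost=25
6. q=(33,18) nearest=5 d=8 new=(30,17) → add node 6 parent=5 cost=30
7. q=(4,26) nearest=2 d=14 new=(5,17) → blocked by [5,9]×[13,16], reject
8. q=(1,6) nearest=0 d=4 new=(1,6) → add node 7 parent=0 cost=4
9. q=(30,9) nearest=5 d=5 new=(30,9) → add node 8 parent=5 cost=30
10. q=(28,15) nearest=6 d=2 new=(28,15) → add node 9 parent=6 cost=32
11. q=(12,4) nearest=1 d=7 new=(10,4) → add node 10 parent=1 cost=10
12. q=(31,19) nearest=6 d=2 new=(31,19) → add node 11 parent=6 cost=32
13. q=(22,16) nearest=4 d=2 new=(22,16) → add node 12 parent=4 cost=22; rewire 9→12 (28<32); rewire 11→12 (31<32)
14. q=(33,32) nearest=11 d=13 new=(33,24) → add node 13 parent=11 cost=36
15. q=(23,0) nearest=8 d=9 new=(25,4) → add node 14 parent=8 cost=35
16. q=(6,32) nearest=4 d=15 new=(15,22) → add node 15 parent=4 cost=25
17. q=(11,19) nearest=15 d=4 new=(11,19) → add node 16 parent=15 cost=29
18. q=(5,10) nearest=1 d=3 new=(5,10) → add node 17 parent=1 cost=8
19. q=(3,31) nearest=15 d=12 new=(10,27) → add node 18 parent=15 cost=30
20. q=(31,7) nearest=8 d=2 new=(31,7) → add node 19 parent=8 cost=32
21. q=(7,0) nearest=10 d=4 new=(7,0) → add node 20 parent=10 cost=14
22. q=(27,24) nearest=11 d=5 new=(27,24) → add node 21 parent=11 cost=36
23. q=(6,15) nearest=2 d=4 new=(6,15) → blocked by [5,9]×[13,16], reject
24. q=(38,31) nearest=13 d=7 new=(38,29) → add node 22 parent=13 cost=41
25. q=(30,9) nearest=8 d=0 → coincident, reject
26. q=(24,16) nearest=12 d=2 new=(24,16) → add node 23 parent=12 cost=24; rewire 13→23 (33<36); rewire 21→23 (32<36)
27. q=(33,27) nearest=13 d=3 new=(33,27) → add node 24 parent=13 cost=36
28. q=(7,15) nearest=2 d=3 new=(7,15) → blocked by [5,9]×[13,16], reject

Rewire events: 4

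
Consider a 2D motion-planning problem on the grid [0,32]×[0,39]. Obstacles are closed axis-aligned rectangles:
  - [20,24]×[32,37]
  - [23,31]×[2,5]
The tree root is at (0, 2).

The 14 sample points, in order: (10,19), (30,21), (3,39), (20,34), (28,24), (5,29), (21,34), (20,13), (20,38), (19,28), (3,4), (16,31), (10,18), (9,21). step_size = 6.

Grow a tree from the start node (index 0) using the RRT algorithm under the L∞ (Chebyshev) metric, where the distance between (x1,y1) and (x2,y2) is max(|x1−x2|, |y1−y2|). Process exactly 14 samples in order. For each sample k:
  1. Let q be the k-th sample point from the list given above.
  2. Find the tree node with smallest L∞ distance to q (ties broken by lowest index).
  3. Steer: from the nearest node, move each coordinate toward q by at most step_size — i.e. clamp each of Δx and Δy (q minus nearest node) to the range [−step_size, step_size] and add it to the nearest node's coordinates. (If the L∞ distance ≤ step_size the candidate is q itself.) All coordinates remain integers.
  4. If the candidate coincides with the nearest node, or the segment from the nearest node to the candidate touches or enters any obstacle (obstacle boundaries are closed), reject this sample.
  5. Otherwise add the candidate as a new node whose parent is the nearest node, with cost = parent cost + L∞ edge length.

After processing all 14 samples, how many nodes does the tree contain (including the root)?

Node count: 15

1. q=(10,19) nearest=0 d=17 new=(6,8) → add node 1 parent=0 cost=6
2. q=(30,21) nearest=1 d=24 new=(12,14) → add node 2 parent=1 cost=12
3. q=(3,39) nearest=2 d=25 new=(6,20) → add node 3 parent=2 cost=18
4. q=(20,34) nearest=3 d=14 new=(12,26) → add node 4 parent=3 cost=24
5. q=(28,24) nearest=2 d=16 new=(18,20) → add node 5 parent=2 cost=18
6. q=(5,29) nearest=4 d=7 new=(6,29) → add node 6 parent=4 cost=30
7. q=(21,34) nearest=4 d=9 new=(18,32) → add node 7 parent=4 cost=30
8. q=(20,13) nearest=5 d=7 new=(20,14) → add node 8 parent=5 cost=24
9. q=(20,38) nearest=7 d=6 new=(20,38) → add node 9 parent=7 cost=36
10. q=(19,28) nearest=7 d=4 new=(19,28) → add node 10 parent=7 cost=34
11. q=(3,4) nearest=0 d=3 new=(3,4) → add node 11 parent=0 cost=3
12. q=(16,31) nearest=7 d=2 new=(16,31) → add node 12 parent=7 cost=32
13. q=(10,18) nearest=2 d=4 new=(10,18) → add node 13 parent=2 cost=16
14. q=(9,21) nearest=3 d=3 new=(9,21) → add node 14 parent=3 cost=21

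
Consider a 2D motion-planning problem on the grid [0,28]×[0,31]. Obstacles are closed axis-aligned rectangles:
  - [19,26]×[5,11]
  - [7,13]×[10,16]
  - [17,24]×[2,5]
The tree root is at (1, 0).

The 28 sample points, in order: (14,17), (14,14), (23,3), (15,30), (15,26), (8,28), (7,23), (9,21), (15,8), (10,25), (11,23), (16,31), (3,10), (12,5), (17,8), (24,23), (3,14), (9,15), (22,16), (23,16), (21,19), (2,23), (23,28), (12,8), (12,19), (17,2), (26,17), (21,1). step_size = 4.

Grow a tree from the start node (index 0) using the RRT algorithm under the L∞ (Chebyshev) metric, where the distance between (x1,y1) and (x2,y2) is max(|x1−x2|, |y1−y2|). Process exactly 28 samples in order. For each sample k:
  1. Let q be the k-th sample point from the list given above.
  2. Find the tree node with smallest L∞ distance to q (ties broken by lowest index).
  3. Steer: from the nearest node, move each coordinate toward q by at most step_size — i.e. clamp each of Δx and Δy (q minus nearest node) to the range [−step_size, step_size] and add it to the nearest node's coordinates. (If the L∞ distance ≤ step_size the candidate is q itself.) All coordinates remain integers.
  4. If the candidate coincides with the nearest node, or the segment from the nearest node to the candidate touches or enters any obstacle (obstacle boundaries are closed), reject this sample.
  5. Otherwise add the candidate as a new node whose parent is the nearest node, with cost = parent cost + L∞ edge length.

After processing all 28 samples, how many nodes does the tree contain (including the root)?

Node count: 15

1. q=(14,17) nearest=0 d=17 new=(5,4) → add node 1 parent=0 cost=4
2. q=(14,14) nearest=1 d=10 new=(9,8) → add node 2 parent=1 cost=8
3. q=(23,3) nearest=2 d=14 new=(13,4) → add node 3 parent=2 cost=12
4. q=(15,30) nearest=2 d=22 new=(13,12) → blocked by [7,13]×[10,16], reject
5. q=(15,26) nearest=2 d=18 new=(13,12) → blocked by [7,13]×[10,16], reject
6. q=(8,28) nearest=2 d=20 new=(8,12) → blocked by [7,13]×[10,16], reject
7. q=(7,23) nearest=2 d=15 new=(7,12) → blocked by [7,13]×[10,16], reject
8. q=(9,21) nearest=2 d=13 new=(9,12) → blocked by [7,13]×[10,16], reject
9. q=(15,8) nearest=3 d=4 new=(15,8) → add node 4 parent=3 cost=16
10. q=(10,25) nearest=2 d=17 new=(10,12) → blocked by [7,13]×[10,16], reject
11. q=(11,23) nearest=2 d=15 new=(11,12) → blocked by [7,13]×[10,16], reject
12. q=(16,31) nearest=2 d=23 new=(13,12) → blocked by [7,13]×[10,16], reject
13. q=(3,10) nearest=1 d=6 new=(3,8) → add node 5 parent=1 cost=8
14. q=(12,5) nearest=3 d=1 new=(12,5) → add node 6 parent=3 cost=13
15. q=(17,8) nearest=4 d=2 new=(17,8) → add node 7 parent=4 cost=18
16. q=(24,23) nearest=2 d=15 new=(13,12) → blocked by [7,13]×[10,16], reject
17. q=(3,14) nearest=2 d=6 new=(5,12) → blocked by [7,13]×[10,16], reject
18. q=(9,15) nearest=2 d=7 new=(9,12) → blocked by [7,13]×[10,16], reject
19. q=(22,16) nearest=4 d=8 new=(19,12) → add node 8 parent=4 cost=20
20. q=(23,16) nearest=8 d=4 new=(23,16) → add node 9 parent=8 cost=24
21. q=(21,19) nearest=9 d=3 new=(21,19) → add node 10 parent=9 cost=27
22. q=(2,23) nearest=2 d=15 new=(5,12) → blocked by [7,13]×[10,16], reject
23. q=(23,28) nearest=10 d=9 new=(23,23) → add node 11 parent=10 cost=31
24. q=(12,8) nearest=2 d=3 new=(12,8) → add node 12 parent=2 cost=11
25. q=(12,19) nearest=8 d=7 new=(15,16) → add node 13 parent=8 cost=24
26. q=(17,2) nearest=3 d=4 new=(17,2) → blocked by [17,24]×[2,5], reject
27. q=(26,17) nearest=9 d=3 new=(26,17) → add node 14 parent=9 cost=27
28. q=(21,1) nearest=4 d=7 new=(19,4) → blocked by [17,24]×[2,5], reject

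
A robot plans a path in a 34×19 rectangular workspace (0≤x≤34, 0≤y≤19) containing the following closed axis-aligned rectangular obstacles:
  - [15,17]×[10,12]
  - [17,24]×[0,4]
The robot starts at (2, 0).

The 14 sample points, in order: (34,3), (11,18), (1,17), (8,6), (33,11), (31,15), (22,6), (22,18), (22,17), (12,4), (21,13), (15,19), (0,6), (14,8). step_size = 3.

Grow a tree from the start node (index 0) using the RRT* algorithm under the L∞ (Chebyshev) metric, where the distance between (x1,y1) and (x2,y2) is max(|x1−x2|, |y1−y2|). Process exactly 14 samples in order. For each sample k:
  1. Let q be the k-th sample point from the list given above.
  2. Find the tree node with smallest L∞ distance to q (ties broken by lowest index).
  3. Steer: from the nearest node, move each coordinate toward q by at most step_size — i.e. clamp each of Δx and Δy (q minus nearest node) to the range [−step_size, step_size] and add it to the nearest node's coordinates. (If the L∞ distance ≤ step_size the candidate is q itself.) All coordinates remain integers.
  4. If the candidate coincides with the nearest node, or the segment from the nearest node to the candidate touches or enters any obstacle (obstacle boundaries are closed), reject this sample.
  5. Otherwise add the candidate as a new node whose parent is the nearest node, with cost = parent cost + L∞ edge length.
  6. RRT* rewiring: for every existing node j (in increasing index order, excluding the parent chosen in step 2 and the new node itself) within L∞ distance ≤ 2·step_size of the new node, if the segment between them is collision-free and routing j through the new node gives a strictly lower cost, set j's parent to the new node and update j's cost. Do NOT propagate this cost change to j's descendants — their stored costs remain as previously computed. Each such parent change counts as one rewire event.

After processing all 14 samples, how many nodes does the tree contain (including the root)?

Node count: 13

1. q=(34,3) nearest=0 d=32 new=(5,3) → add node 1 parent=0 cost=3
2. q=(11,18) nearest=1 d=15 new=(8,6) → add node 2 parent=1 cost=6
3. q=(1,17) nearest=2 d=11 new=(5,9) → add node 3 parent=2 cost=9
4. q=(8,6) nearest=2 d=0 → coincident, reject
5. q=(33,11) nearest=2 d=25 new=(11,9) → add node 4 parent=2 cost=9
6. q=(31,15) nearest=4 d=20 new=(14,12) → add node 5 parent=4 cost=12
7. q=(22,6) nearest=5 d=8 new=(17,9) → blocked by [15,17]×[10,12], reject
8. q=(22,18) nearest=5 d=8 new=(17,15) → add node 6 parent=5 cost=15
9. q=(22,17) nearest=6 d=5 new=(20,17) → add node 7 parent=6 cost=18
10. q=(12,4) nearest=2 d=4 new=(11,4) → add node 8 parent=2 cost=9
11. q=(21,13) nearest=6 d=4 new=(20,13) → add node 9 parent=6 cost=18
12. q=(15,19) nearest=6 d=4 new=(15,18) → add node 10 parent=6 cost=18
13. q=(0,6) nearest=1 d=5 new=(2,6) → add node 11 parent=1 cost=6
14. q=(14,8) nearest=4 d=3 new=(14,8) → add node 12 parent=4 cost=12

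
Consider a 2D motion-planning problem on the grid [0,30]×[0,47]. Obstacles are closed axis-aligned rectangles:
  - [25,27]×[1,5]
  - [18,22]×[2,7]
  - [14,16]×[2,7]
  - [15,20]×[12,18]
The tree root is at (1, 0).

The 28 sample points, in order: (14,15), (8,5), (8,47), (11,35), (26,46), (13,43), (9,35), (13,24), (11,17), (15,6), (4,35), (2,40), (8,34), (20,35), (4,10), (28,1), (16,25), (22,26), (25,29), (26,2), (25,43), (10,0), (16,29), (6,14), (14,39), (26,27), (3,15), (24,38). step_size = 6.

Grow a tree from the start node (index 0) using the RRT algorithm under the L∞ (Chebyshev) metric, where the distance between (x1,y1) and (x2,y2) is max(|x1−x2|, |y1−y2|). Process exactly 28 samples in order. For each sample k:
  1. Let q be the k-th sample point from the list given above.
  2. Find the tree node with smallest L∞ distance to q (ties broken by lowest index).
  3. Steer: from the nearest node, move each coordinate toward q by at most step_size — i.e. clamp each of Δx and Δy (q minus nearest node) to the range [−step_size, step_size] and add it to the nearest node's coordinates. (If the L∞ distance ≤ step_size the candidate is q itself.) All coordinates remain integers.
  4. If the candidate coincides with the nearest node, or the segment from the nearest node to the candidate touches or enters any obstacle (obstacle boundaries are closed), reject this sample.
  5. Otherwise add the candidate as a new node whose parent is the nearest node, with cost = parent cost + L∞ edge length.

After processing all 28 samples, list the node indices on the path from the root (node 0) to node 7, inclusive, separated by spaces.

Path: 0 1 3 4 5 6 7

1. q=(14,15) nearest=0 d=15 new=(7,6) → add node 1 parent=0 cost=6
2. q=(8,5) nearest=1 d=1 new=(8,5) → add node 2 parent=1 cost=7
3. q=(8,47) nearest=1 d=41 new=(8,12) → add node 3 parent=1 cost=12
4. q=(11,35) nearest=3 d=23 new=(11,18) → add node 4 parent=3 cost=18
5. q=(26,46) nearest=4 d=28 new=(17,24) → add node 5 parent=4 cost=24
6. q=(13,43) nearest=5 d=19 new=(13,30) → add node 6 parent=5 cost=30
7. q=(9,35) nearest=6 d=5 new=(9,35) → add node 7 parent=6 cost=35
8. q=(13,24) nearest=5 d=4 new=(13,24) → add node 8 parent=5 cost=28
9. q=(11,17) nearest=4 d=1 new=(11,17) → add node 9 parent=4 cost=19
10. q=(15,6) nearest=2 d=7 new=(14,6) → blocked by [14,16]×[2,7], reject
11. q=(4,35) nearest=7 d=5 new=(4,35) → add node 10 parent=7 cost=40
12. q=(2,40) nearest=10 d=5 new=(2,40) → add node 11 parent=10 cost=45
13. q=(8,34) nearest=7 d=1 new=(8,34) → add node 12 parent=7 cost=36
14. q=(20,35) nearest=6 d=7 new=(19,35) → add node 13 parent=6 cost=36
15. q=(4,10) nearest=1 d=4 new=(4,10) → add node 14 parent=1 cost=10
16. q=(28,1) nearest=4 d=17 new=(17,12) → blocked by [15,20]×[12,18], reject
17. q=(16,25) nearest=5 d=1 new=(16,25) → add node 15 parent=5 cost=25
18. q=(22,26) nearest=5 d=5 new=(22,26) → add node 16 parent=5 cost=29
19. q=(25,29) nearest=16 d=3 new=(25,29) → add node 17 parent=16 cost=32
20. q=(26,2) nearest=9 d=15 new=(17,11) → blocked by [15,20]×[12,18], reject
21. q=(25,43) nearest=13 d=8 new=(25,41) → add node 18 parent=13 cost=42
22. q=(10,0) nearest=2 d=5 new=(10,0) → add node 19 parent=2 cost=12
23. q=(16,29) nearest=6 d=3 new=(16,29) → add node 20 parent=6 cost=33
24. q=(6,14) nearest=3 d=2 new=(6,14) → add node 21 parent=3 cost=14
25. q=(14,39) nearest=7 d=5 new=(14,39) → add node 22 parent=7 cost=40
26. q=(26,27) nearest=17 d=2 new=(26,27) → add node 23 parent=17 cost=34
27. q=(3,15) nearest=21 d=3 new=(3,15) → add node 24 parent=21 cost=17
28. q=(24,38) nearest=18 d=3 new=(24,38) → add node 25 parent=18 cost=45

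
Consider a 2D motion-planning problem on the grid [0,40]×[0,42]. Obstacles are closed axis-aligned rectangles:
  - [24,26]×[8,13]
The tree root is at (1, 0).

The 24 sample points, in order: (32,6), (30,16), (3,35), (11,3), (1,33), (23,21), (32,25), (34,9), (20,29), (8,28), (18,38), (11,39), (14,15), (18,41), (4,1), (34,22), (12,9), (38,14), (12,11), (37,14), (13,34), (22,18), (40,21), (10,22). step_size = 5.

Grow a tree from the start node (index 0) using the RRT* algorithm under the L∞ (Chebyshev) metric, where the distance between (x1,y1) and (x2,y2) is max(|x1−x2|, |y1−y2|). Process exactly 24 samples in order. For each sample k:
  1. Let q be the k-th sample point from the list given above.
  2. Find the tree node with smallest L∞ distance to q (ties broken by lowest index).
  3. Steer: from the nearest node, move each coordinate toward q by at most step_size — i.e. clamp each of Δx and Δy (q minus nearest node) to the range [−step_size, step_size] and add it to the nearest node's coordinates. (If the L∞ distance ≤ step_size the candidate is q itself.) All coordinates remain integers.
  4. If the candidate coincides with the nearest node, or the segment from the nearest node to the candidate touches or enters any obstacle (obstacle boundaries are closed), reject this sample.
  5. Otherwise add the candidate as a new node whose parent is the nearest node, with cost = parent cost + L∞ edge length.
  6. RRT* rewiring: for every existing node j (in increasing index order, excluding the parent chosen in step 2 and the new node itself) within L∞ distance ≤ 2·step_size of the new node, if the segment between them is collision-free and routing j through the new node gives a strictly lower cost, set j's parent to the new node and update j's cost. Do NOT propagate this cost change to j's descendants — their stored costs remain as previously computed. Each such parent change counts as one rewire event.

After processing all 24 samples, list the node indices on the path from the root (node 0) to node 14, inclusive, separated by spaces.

Path: 0 1 2 6 7 9 11 12 14

1. q=(32,6) nearest=0 d=31 new=(6,5) → add node 1 parent=0 cost=5
2. q=(30,16) nearest=1 d=24 new=(11,10) → add node 2 parent=1 cost=10
3. q=(3,35) nearest=2 d=25 new=(6,15) → add node 3 parent=2 cost=15
4. q=(11,3) nearest=1 d=5 new=(11,3) → add node 4 parent=1 cost=10
5. q=(1,33) nearest=3 d=18 new=(1,20) → add node 5 parent=3 cost=20
6. q=(23,21) nearest=2 d=12 new=(16,15) → add node 6 parent=2 cost=15
7. q=(32,25) nearest=6 d=16 new=(21,20) → add node 7 parent=6 cost=20
8. q=(34,9) nearest=7 d=13 new=(26,15) → add node 8 parent=7 cost=25
9. q=(20,29) nearest=7 d=9 new=(20,25) → add node 9 parent=7 cost=25
10. q=(8,28) nearest=5 d=8 new=(6,25) → add node 10 parent=5 cost=25
11. q=(18,38) nearest=9 d=13 new=(18,30) → add node 11 parent=9 cost=30
12. q=(11,39) nearest=11 d=9 new=(13,35) → add node 12 parent=11 cost=35
13. q=(14,15) nearest=6 d=2 new=(14,15) → add node 13 parent=6 cost=17
14. q=(18,41) nearest=12 d=6 new=(18,40) → add node 14 parent=12 cost=40
15. q=(4,1) nearest=0 d=3 new=(4,1) → add node 15 parent=0 cost=3
16. q=(34,22) nearest=8 d=8 new=(31,20) → add node 16 parent=8 cost=30
17. q=(12,9) nearest=2 d=1 new=(12,9) → add node 17 parent=2 cost=11
18. q=(38,14) nearest=16 d=7 new=(36,15) → add node 18 parent=16 cost=35
19. q=(12,11) nearest=2 d=1 new=(12,11) → add node 19 parent=2 cost=11; rewire 13→19 (15<17)
20. q=(37,14) nearest=18 d=1 new=(37,14) → add node 20 parent=18 cost=36
21. q=(13,34) nearest=12 d=1 new=(13,34) → add node 21 parent=12 cost=36
22. q=(22,18) nearest=7 d=2 new=(22,18) → add node 22 parent=7 cost=22
23. q=(40,21) nearest=18 d=6 new=(40,20) → add node 23 parent=18 cost=40
24. q=(10,22) nearest=10 d=4 new=(10,22) → add node 24 parent=10 cost=29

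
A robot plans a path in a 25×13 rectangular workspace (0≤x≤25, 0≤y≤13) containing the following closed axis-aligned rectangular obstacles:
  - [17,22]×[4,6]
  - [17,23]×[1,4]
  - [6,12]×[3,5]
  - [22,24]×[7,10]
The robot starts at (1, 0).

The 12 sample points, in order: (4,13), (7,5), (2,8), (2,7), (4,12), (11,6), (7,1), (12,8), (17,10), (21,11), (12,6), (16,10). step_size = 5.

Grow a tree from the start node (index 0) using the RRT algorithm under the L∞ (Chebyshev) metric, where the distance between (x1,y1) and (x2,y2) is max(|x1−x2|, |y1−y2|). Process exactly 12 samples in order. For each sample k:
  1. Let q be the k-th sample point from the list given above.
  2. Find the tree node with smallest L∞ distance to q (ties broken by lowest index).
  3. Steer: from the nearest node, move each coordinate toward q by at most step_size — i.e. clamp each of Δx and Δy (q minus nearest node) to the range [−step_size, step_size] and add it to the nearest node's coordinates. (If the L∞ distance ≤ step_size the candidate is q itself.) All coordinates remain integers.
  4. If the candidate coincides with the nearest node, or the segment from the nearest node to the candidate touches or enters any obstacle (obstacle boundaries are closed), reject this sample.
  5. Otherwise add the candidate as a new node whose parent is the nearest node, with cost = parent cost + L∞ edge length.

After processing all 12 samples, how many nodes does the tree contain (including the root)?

Node count: 12

1. q=(4,13) nearest=0 d=13 new=(4,5) → add node 1 parent=0 cost=5
2. q=(7,5) nearest=1 d=3 new=(7,5) → blocked by [6,12]×[3,5], reject
3. q=(2,8) nearest=1 d=3 new=(2,8) → add node 2 parent=1 cost=8
4. q=(2,7) nearest=2 d=1 new=(2,7) → add node 3 parent=2 cost=9
5. q=(4,12) nearest=2 d=4 new=(4,12) → add node 4 parent=2 cost=12
6. q=(11,6) nearest=1 d=7 new=(9,6) → add node 5 parent=1 cost=10
7. q=(7,1) nearest=1 d=4 new=(7,1) → add node 6 parent=1 cost=9
8. q=(12,8) nearest=5 d=3 new=(12,8) → add node 7 parent=5 cost=13
9. q=(17,10) nearest=7 d=5 new=(17,10) → add node 8 parent=7 cost=18
10. q=(21,11) nearest=8 d=4 new=(21,11) → add node 9 parent=8 cost=22
11. q=(12,6) nearest=7 d=2 new=(12,6) → add node 10 parent=7 cost=15
12. q=(16,10) nearest=8 d=1 new=(16,10) → add node 11 parent=8 cost=19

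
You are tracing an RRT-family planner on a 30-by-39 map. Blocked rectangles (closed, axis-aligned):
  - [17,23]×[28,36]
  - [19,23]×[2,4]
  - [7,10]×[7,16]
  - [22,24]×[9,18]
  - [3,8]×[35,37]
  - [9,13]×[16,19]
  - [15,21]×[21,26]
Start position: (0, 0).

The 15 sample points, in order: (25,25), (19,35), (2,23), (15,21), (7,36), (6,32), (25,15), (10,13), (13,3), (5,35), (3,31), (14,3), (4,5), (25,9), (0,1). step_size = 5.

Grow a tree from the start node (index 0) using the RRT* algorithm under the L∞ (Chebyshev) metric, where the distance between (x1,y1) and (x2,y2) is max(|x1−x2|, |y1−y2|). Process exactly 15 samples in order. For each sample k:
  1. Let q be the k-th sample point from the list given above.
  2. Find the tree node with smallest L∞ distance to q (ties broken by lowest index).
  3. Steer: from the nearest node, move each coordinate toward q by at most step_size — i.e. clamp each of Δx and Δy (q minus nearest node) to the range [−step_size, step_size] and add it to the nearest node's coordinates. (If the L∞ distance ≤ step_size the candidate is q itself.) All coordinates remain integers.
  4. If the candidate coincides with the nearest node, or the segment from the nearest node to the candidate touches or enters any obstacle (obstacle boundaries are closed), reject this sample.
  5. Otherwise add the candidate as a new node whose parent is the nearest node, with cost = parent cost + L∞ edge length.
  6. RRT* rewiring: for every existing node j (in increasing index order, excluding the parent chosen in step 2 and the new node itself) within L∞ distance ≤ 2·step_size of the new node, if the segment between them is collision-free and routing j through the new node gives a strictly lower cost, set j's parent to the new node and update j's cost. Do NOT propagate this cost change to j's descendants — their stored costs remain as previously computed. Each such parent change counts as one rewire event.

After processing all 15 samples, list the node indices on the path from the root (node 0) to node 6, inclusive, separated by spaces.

1. q=(25,25) nearest=0 d=25 new=(5,5) → add node 1 parent=0 cost=5
2. q=(19,35) nearest=1 d=30 new=(10,10) → blocked by [7,10]×[7,16], reject
3. q=(2,23) nearest=1 d=18 new=(2,10) → add node 2 parent=1 cost=10
4. q=(15,21) nearest=2 d=13 new=(7,15) → blocked by [7,10]×[7,16], reject
5. q=(7,36) nearest=2 d=26 new=(7,15) → blocked by [7,10]×[7,16], reject
6. q=(6,32) nearest=2 d=22 new=(6,15) → add node 3 parent=2 cost=15
7. q=(25,15) nearest=3 d=19 new=(11,15) → blocked by [7,10]×[7,16], reject
8. q=(10,13) nearest=3 d=4 new=(10,13) → blocked by [7,10]×[7,16], reject
9. q=(13,3) nearest=1 d=8 new=(10,3) → add node 4 parent=1 cost=10
10. q=(5,35) nearest=3 d=20 new=(5,20) → add node 5 parent=3 cost=20
11. q=(3,31) nearest=5 d=11 new=(3,25) → add node 6 parent=5 cost=25
12. q=(14,3) nearest=4 d=4 new=(14,3) → add node 7 parent=4 cost=14
13. q=(4,5) nearest=1 d=1 new=(4,5) → add node 8 parent=1 cost=6
14. q=(25,9) nearest=7 d=11 new=(19,8) → add node 9 parent=7 cost=19
15. q=(0,1) nearest=0 d=1 new=(0,1) → add node 10 parent=0 cost=1; rewire 8→10 (5<6)

Path: 0 1 2 3 5 6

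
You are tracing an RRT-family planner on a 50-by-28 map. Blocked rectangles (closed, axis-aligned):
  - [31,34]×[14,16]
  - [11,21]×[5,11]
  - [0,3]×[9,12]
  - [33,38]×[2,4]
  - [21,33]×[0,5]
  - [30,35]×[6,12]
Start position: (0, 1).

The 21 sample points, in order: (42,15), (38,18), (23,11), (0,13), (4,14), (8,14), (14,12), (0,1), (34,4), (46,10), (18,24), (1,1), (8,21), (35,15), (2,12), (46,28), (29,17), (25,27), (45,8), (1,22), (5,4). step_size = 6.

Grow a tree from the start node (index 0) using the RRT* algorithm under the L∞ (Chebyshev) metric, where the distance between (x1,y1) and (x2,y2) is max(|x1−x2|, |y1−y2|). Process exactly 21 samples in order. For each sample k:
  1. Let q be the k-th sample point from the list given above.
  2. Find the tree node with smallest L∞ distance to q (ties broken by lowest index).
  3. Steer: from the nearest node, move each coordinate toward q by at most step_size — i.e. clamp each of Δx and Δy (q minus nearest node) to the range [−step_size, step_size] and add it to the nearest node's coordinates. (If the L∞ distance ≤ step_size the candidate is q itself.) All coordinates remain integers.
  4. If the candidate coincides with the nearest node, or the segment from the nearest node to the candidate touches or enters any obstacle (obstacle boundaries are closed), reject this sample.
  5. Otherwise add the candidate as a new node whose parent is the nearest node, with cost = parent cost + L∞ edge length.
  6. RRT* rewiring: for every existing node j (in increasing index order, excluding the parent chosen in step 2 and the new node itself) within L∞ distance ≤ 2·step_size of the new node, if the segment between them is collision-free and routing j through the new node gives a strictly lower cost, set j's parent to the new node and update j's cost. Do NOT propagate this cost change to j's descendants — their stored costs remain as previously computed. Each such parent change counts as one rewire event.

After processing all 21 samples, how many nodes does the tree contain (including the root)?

Node count: 15

1. q=(42,15) nearest=0 d=42 new=(6,7) → add node 1 parent=0 cost=6
2. q=(38,18) nearest=1 d=32 new=(12,13) → add node 2 parent=1 cost=12
3. q=(23,11) nearest=2 d=11 new=(18,11) → blocked by [11,21]×[5,11], reject
4. q=(0,13) nearest=1 d=6 new=(0,13) → blocked by [0,3]×[9,12], reject
5. q=(4,14) nearest=1 d=7 new=(4,13) → add node 3 parent=1 cost=12
6. q=(8,14) nearest=2 d=4 new=(8,14) → add node 4 parent=2 cost=16
7. q=(14,12) nearest=2 d=2 new=(14,12) → add node 5 parent=2 cost=14
8. q=(0,1) nearest=0 d=0 → coincident, reject
9. q=(34,4) nearest=5 d=20 new=(20,6) → blocked by [11,21]×[5,11], reject
10. q=(46,10) nearest=5 d=32 new=(20,10) → blocked by [11,21]×[5,11], reject
11. q=(18,24) nearest=4 d=10 new=(14,20) → add node 6 parent=4 cost=22
12. q=(1,1) nearest=0 d=1 new=(1,1) → add node 7 parent=0 cost=1
13. q=(8,21) nearest=6 d=6 new=(8,21) → add node 8 parent=6 cost=28
14. q=(35,15) nearest=5 d=21 new=(20,15) → add node 9 parent=5 cost=20
15. q=(2,12) nearest=3 d=2 new=(2,12) → blocked by [0,3]×[9,12], reject
16. q=(46,28) nearest=9 d=26 new=(26,21) → add node 10 parent=9 cost=26
17. q=(29,17) nearest=10 d=4 new=(29,17) → add node 11 parent=10 cost=30
18. q=(25,27) nearest=10 d=6 new=(25,27) → add node 12 parent=10 cost=32
19. q=(45,8) nearest=11 d=16 new=(35,11) → blocked by [31,34]×[14,16], reject
20. q=(1,22) nearest=8 d=7 new=(2,22) → add node 13 parent=8 cost=34
21. q=(5,4) nearest=1 d=3 new=(5,4) → add node 14 parent=1 cost=9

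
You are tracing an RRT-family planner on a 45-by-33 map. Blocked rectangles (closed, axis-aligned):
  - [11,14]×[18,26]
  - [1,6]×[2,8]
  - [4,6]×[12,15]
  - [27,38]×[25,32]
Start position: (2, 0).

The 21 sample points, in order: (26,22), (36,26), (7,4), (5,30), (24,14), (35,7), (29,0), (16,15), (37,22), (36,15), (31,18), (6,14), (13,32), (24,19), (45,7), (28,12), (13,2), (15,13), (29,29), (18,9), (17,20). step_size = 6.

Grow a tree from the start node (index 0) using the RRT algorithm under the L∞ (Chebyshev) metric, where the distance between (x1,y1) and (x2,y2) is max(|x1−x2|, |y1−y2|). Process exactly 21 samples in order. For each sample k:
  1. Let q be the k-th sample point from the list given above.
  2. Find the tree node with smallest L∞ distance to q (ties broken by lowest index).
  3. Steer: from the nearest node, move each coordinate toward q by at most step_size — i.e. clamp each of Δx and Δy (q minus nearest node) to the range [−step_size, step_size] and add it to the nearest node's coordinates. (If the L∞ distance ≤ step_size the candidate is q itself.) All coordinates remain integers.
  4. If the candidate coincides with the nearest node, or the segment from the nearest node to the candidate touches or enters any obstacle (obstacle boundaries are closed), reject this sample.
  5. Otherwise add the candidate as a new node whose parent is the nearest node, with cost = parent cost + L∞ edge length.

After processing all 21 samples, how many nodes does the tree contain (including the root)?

1. q=(26,22) nearest=0 d=24 new=(8,6) → blocked by [1,6]×[2,8], reject
2. q=(36,26) nearest=0 d=34 new=(8,6) → blocked by [1,6]×[2,8], reject
3. q=(7,4) nearest=0 d=5 new=(7,4) → blocked by [1,6]×[2,8], reject
4. q=(5,30) nearest=0 d=30 new=(5,6) → blocked by [1,6]×[2,8], reject
5. q=(24,14) nearest=0 d=22 new=(8,6) → blocked by [1,6]×[2,8], reject
6. q=(35,7) nearest=0 d=33 new=(8,6) → blocked by [1,6]×[2,8], reject
7. q=(29,0) nearest=0 d=27 new=(8,0) → add node 1 parent=0 cost=6
8. q=(16,15) nearest=0 d=15 new=(8,6) → blocked by [1,6]×[2,8], reject
9. q=(37,22) nearest=1 d=29 new=(14,6) → add node 2 parent=1 cost=12
10. q=(36,15) nearest=2 d=22 new=(20,12) → add node 3 parent=2 cost=18
11. q=(31,18) nearest=3 d=11 new=(26,18) → add node 4 parent=3 cost=24
12. q=(6,14) nearest=2 d=8 new=(8,12) → add node 5 parent=2 cost=18
13. q=(13,32) nearest=4 d=14 new=(20,24) → add node 6 parent=4 cost=30
14. q=(24,19) nearest=4 d=2 new=(24,19) → add node 7 parent=4 cost=26
15. q=(45,7) nearest=4 d=19 new=(32,12) → add node 8 parent=4 cost=30
16. q=(28,12) nearest=8 d=4 new=(28,12) → add node 9 parent=8 cost=34
17. q=(13,2) nearest=2 d=4 new=(13,2) → add node 10 parent=2 cost=16
18. q=(15,13) nearest=3 d=5 new=(15,13) → add node 11 parent=3 cost=23
19. q=(29,29) nearest=6 d=9 new=(26,29) → add node 12 parent=6 cost=36
20. q=(18,9) nearest=3 d=3 new=(18,9) → add node 13 parent=3 cost=21
21. q=(17,20) nearest=6 d=4 new=(17,20) → add node 14 parent=6 cost=34

Node count: 15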